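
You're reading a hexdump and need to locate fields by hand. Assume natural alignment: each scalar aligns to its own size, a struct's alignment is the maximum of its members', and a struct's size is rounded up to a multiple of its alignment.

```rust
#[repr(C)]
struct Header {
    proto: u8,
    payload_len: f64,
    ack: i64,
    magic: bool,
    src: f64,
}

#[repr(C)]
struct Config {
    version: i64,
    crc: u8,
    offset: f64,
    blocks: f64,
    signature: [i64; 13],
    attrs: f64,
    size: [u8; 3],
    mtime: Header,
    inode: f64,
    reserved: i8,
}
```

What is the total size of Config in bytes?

208 bytes

Header: proto at 0 (size 1, align 1) → ends 1; pad 7 to align 8 for payload_len; payload_len at 8 (size 8, align 8) → ends 16; ack at 16 (size 8, align 8) → ends 24; magic at 24 (size 1, align 1) → ends 25; pad 7 to align 8 for src; src at 32 (size 8, align 8) → ends 40; total 40 bytes, alignment 8
version at 0 (size 8, align 8) → ends 8
crc at 8 (size 1, align 1) → ends 9
pad 7 to align 8 for offset
offset at 16 (size 8, align 8) → ends 24
blocks at 24 (size 8, align 8) → ends 32
signature at 32 (size 104, align 8) → ends 136
attrs at 136 (size 8, align 8) → ends 144
size at 144 (size 3, align 1) → ends 147
pad 5 to align 8 for mtime
mtime at 152 (size 40, align 8) → ends 192
inode at 192 (size 8, align 8) → ends 200
reserved at 200 (size 1, align 1) → ends 201
tail pad 7 to reach multiple of 8
total 208 bytes, alignment 8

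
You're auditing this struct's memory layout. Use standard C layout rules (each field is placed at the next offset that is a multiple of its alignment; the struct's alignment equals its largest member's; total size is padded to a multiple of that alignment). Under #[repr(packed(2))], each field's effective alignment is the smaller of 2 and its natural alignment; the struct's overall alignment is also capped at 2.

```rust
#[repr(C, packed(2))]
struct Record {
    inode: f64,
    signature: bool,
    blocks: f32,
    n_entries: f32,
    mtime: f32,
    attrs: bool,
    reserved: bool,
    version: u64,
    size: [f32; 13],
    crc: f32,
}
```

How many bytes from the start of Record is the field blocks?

10

inode at 0 (size 8, align 2) → ends 8
signature at 8 (size 1, align 1) → ends 9
pad 1 to align 2 for blocks
blocks at 10 (size 4, align 2) → ends 14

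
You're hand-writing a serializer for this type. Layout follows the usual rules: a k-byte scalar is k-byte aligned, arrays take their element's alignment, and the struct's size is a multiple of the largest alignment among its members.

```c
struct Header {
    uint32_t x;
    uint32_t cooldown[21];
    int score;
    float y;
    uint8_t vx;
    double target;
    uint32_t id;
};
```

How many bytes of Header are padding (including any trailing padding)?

11

x at 0 (size 4, align 4) → ends 4
cooldown at 4 (size 84, align 4) → ends 88
score at 88 (size 4, align 4) → ends 92
y at 92 (size 4, align 4) → ends 96
vx at 96 (size 1, align 1) → ends 97
pad 7 to align 8 for target
target at 104 (size 8, align 8) → ends 112
id at 112 (size 4, align 4) → ends 116
tail pad 4 to reach multiple of 8
total 120 bytes, alignment 8
data bytes 109, size 120 → padding 11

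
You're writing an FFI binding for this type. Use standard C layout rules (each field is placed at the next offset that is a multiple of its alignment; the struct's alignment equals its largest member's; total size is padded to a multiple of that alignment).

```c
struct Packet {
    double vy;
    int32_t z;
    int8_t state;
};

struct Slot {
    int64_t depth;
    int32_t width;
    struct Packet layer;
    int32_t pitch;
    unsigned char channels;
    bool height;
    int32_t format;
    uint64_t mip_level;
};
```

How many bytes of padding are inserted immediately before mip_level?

4

Packet: vy at 0 (size 8, align 8) → ends 8; z at 8 (size 4, align 4) → ends 12; state at 12 (size 1, align 1) → ends 13; tail pad 3 to reach multiple of 8; total 16 bytes, alignment 8
depth at 0 (size 8, align 8) → ends 8
width at 8 (size 4, align 4) → ends 12
pad 4 to align 8 for layer
layer at 16 (size 16, align 8) → ends 32
pitch at 32 (size 4, align 4) → ends 36
channels at 36 (size 1, align 1) → ends 37
height at 37 (size 1, align 1) → ends 38
pad 2 to align 4 for format
format at 40 (size 4, align 4) → ends 44
pad 4 to align 8 for mip_level
mip_level at 48 (size 8, align 8) → ends 56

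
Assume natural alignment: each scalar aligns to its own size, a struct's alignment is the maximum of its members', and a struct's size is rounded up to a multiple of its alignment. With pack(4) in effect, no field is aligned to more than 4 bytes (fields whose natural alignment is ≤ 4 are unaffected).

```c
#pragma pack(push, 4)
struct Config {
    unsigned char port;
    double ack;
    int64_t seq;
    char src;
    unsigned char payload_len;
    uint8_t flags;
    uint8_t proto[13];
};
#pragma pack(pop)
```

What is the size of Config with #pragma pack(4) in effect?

@0: port [1B, align 1] → 1
+3 pad (align 4)
@4: ack [8B, align 4] → 12
@12: seq [8B, align 4] → 20
@20: src [1B, align 1] → 21
@21: payload_len [1B, align 1] → 22
@22: flags [1B, align 1] → 23
@23: proto [13B, align 1] → 36
size 36, align 4

36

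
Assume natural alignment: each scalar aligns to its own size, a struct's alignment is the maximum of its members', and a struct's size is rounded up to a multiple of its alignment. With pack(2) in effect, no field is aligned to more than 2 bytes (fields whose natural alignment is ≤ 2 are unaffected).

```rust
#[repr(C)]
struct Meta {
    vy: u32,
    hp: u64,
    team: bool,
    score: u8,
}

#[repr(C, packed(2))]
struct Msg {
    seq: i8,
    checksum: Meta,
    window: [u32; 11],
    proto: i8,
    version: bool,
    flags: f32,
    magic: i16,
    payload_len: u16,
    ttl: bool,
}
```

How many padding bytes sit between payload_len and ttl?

0

Meta: @0: vy [4B, align 4] → 4; +4 pad (align 8); @8: hp [8B, align 8] → 16; @16: team [1B, align 1] → 17; @17: score [1B, align 1] → 18; +6 tail pad (align 8); size 24, align 8
@0: seq [1B, align 1] → 1
+1 pad (align 2)
@2: checksum [24B, align 2] → 26
@26: window [44B, align 2] → 70
@70: proto [1B, align 1] → 71
@71: version [1B, align 1] → 72
@72: flags [4B, align 2] → 76
@76: magic [2B, align 2] → 78
@78: payload_len [2B, align 2] → 80
@80: ttl [1B, align 1] → 81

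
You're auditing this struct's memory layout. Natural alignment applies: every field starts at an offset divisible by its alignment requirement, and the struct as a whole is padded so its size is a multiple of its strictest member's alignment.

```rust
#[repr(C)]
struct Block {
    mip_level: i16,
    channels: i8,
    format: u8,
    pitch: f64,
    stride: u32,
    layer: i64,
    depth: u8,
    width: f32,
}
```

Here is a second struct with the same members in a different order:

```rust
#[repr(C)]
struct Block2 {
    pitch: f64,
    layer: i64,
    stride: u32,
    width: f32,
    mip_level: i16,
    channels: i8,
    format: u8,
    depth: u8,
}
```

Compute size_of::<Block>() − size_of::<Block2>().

8

0..2  mip_level  (2B, 2-aligned)
2..3  channels  (1B, 1-aligned)
3..4  format  (1B, 1-aligned)
4..8  -- padding (4B)
8..16  pitch  (8B, 8-aligned)
16..20  stride  (4B, 4-aligned)
20..24  -- padding (4B)
24..32  layer  (8B, 8-aligned)
32..33  depth  (1B, 1-aligned)
33..36  -- padding (3B)
36..40  width  (4B, 4-aligned)
sizeof = 40, alignof = 8
— Block2 —
0..8  pitch  (8B, 8-aligned)
8..16  layer  (8B, 8-aligned)
16..20  stride  (4B, 4-aligned)
20..24  width  (4B, 4-aligned)
24..26  mip_level  (2B, 2-aligned)
26..27  channels  (1B, 1-aligned)
27..28  format  (1B, 1-aligned)
28..29  depth  (1B, 1-aligned)
29..32  -- tail padding (3B)
sizeof = 32, alignof = 8
40 − 32 = 8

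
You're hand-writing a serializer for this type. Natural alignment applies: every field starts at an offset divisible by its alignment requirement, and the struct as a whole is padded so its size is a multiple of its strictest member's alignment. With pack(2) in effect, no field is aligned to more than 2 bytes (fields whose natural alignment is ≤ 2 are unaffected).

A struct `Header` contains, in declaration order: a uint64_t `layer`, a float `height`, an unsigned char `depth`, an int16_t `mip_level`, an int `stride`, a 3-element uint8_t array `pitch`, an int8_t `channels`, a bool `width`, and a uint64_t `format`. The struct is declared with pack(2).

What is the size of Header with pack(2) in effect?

layer at 0 (size 8, align 2) → ends 8
height at 8 (size 4, align 2) → ends 12
depth at 12 (size 1, align 1) → ends 13
pad 1 to align 2 for mip_level
mip_level at 14 (size 2, align 2) → ends 16
stride at 16 (size 4, align 2) → ends 20
pitch at 20 (size 3, align 1) → ends 23
channels at 23 (size 1, align 1) → ends 24
width at 24 (size 1, align 1) → ends 25
pad 1 to align 2 for format
format at 26 (size 8, align 2) → ends 34
total 34 bytes, alignment 2

34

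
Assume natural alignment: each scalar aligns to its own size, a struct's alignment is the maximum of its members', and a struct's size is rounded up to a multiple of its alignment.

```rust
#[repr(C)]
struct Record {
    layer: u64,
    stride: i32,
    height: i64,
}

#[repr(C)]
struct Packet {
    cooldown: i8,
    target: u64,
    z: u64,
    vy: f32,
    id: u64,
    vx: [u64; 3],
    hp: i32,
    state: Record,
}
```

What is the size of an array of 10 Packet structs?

960

Record: layer at 0 (size 8, align 8) → ends 8; stride at 8 (size 4, align 4) → ends 12; pad 4 to align 8 for height; height at 16 (size 8, align 8) → ends 24; total 24 bytes, alignment 8
cooldown at 0 (size 1, align 1) → ends 1
pad 7 to align 8 for target
target at 8 (size 8, align 8) → ends 16
z at 16 (size 8, align 8) → ends 24
vy at 24 (size 4, align 4) → ends 28
pad 4 to align 8 for id
id at 32 (size 8, align 8) → ends 40
vx at 40 (size 24, align 8) → ends 64
hp at 64 (size 4, align 4) → ends 68
pad 4 to align 8 for state
state at 72 (size 24, align 8) → ends 96
total 96 bytes, alignment 8
array of 10: 10 × 96 = 960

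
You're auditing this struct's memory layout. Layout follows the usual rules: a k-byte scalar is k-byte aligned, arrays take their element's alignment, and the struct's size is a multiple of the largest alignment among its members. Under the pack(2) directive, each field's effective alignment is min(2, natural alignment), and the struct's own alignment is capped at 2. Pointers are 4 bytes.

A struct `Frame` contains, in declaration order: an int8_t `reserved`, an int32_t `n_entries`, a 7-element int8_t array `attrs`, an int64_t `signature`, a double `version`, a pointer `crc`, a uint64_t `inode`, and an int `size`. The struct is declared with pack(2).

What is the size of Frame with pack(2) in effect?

46

reserved at 0 (size 1, align 1) → ends 1
pad 1 to align 2 for n_entries
n_entries at 2 (size 4, align 2) → ends 6
attrs at 6 (size 7, align 1) → ends 13
pad 1 to align 2 for signature
signature at 14 (size 8, align 2) → ends 22
version at 22 (size 8, align 2) → ends 30
crc at 30 (size 4, align 2) → ends 34
inode at 34 (size 8, align 2) → ends 42
size at 42 (size 4, align 2) → ends 46
total 46 bytes, alignment 2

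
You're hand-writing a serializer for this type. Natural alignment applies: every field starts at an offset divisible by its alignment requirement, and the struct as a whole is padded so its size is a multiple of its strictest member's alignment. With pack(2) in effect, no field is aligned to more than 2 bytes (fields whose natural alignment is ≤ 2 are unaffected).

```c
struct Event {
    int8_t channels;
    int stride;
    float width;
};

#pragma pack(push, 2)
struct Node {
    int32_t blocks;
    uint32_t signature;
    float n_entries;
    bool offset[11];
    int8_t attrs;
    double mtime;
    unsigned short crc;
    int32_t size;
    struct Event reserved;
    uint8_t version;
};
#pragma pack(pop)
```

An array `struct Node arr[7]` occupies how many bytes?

364

Event: 0..1  channels  (1B, 1-aligned); 1..4  -- padding (3B); 4..8  stride  (4B, 4-aligned); 8..12  width  (4B, 4-aligned); sizeof = 12, alignof = 4
0..4  blocks  (4B, 2-aligned)
4..8  signature  (4B, 2-aligned)
8..12  n_entries  (4B, 2-aligned)
12..23  offset  (11B, 1-aligned)
23..24  attrs  (1B, 1-aligned)
24..32  mtime  (8B, 2-aligned)
32..34  crc  (2B, 2-aligned)
34..38  size  (4B, 2-aligned)
38..50  reserved  (12B, 2-aligned)
50..51  version  (1B, 1-aligned)
51..52  -- tail padding (1B)
sizeof = 52, alignof = 2
array of 7: 7 × 52 = 364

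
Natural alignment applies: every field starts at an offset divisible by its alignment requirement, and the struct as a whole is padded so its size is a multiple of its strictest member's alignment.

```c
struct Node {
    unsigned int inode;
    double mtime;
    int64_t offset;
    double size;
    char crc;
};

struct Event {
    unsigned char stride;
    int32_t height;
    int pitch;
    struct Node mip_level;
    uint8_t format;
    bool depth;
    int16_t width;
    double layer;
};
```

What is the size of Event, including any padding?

Node: @0: inode [4B, align 4] → 4; +4 pad (align 8); @8: mtime [8B, align 8] → 16; @16: offset [8B, align 8] → 24; @24: size [8B, align 8] → 32; @32: crc [1B, align 1] → 33; +7 tail pad (align 8); size 40, align 8
@0: stride [1B, align 1] → 1
+3 pad (align 4)
@4: height [4B, align 4] → 8
@8: pitch [4B, align 4] → 12
+4 pad (align 8)
@16: mip_level [40B, align 8] → 56
@56: format [1B, align 1] → 57
@57: depth [1B, align 1] → 58
@58: width [2B, align 2] → 60
+4 pad (align 8)
@64: layer [8B, align 8] → 72
size 72, align 8

72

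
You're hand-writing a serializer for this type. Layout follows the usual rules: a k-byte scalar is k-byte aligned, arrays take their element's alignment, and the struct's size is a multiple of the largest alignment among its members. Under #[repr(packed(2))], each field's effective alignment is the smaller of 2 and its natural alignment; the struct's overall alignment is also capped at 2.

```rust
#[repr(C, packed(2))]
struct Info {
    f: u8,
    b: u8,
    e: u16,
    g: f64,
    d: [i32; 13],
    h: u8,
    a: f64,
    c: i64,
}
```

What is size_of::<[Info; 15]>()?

0..1  f  (1B, 1-aligned)
1..2  b  (1B, 1-aligned)
2..4  e  (2B, 2-aligned)
4..12  g  (8B, 2-aligned)
12..64  d  (52B, 2-aligned)
64..65  h  (1B, 1-aligned)
65..66  -- padding (1B)
66..74  a  (8B, 2-aligned)
74..82  c  (8B, 2-aligned)
sizeof = 82, alignof = 2
array of 15: 15 × 82 = 1230

1230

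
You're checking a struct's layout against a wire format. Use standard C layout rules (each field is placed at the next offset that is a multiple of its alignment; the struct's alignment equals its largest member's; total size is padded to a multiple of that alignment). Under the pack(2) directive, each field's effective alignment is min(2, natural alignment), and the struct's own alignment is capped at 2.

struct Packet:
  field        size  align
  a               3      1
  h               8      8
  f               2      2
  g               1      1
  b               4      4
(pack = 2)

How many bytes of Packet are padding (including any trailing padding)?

2

a at 0 (size 3, align 1) → ends 3
pad 1 to align 2 for h
h at 4 (size 8, align 2) → ends 12
f at 12 (size 2, align 2) → ends 14
g at 14 (size 1, align 1) → ends 15
pad 1 to align 2 for b
b at 16 (size 4, align 2) → ends 20
total 20 bytes, alignment 2
data bytes 18, size 20 → padding 2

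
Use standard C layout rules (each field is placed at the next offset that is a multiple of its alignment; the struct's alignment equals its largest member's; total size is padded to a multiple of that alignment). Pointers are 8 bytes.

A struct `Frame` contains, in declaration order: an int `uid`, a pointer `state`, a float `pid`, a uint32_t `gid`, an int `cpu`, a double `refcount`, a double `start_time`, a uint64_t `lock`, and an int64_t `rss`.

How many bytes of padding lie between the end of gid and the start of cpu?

0..4  uid  (4B, 4-aligned)
4..8  -- padding (4B)
8..16  state  (8B, 8-aligned)
16..20  pid  (4B, 4-aligned)
20..24  gid  (4B, 4-aligned)
24..28  cpu  (4B, 4-aligned)

0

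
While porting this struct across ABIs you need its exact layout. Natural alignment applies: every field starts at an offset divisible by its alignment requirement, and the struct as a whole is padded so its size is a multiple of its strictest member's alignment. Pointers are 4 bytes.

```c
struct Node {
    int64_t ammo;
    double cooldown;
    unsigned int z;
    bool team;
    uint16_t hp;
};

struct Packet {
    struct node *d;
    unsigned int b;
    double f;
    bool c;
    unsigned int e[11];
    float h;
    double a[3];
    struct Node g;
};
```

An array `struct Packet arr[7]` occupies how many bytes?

Node: @0: ammo [8B, align 8] → 8; @8: cooldown [8B, align 8] → 16; @16: z [4B, align 4] → 20; @20: team [1B, align 1] → 21; +1 pad (align 2); @22: hp [2B, align 2] → 24; size 24, align 8
@0: d [4B, align 4] → 4
@4: b [4B, align 4] → 8
@8: f [8B, align 8] → 16
@16: c [1B, align 1] → 17
+3 pad (align 4)
@20: e [44B, align 4] → 64
@64: h [4B, align 4] → 68
+4 pad (align 8)
@72: a [24B, align 8] → 96
@96: g [24B, align 8] → 120
size 120, align 8
array of 7: 7 × 120 = 840

840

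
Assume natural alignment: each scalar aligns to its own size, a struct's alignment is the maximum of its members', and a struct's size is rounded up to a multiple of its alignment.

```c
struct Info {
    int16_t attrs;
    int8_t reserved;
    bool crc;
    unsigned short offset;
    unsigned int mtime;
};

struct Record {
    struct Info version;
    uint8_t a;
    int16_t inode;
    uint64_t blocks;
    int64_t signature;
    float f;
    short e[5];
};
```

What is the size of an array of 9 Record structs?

432

Info: attrs at 0 (size 2, align 2) → ends 2; reserved at 2 (size 1, align 1) → ends 3; crc at 3 (size 1, align 1) → ends 4; offset at 4 (size 2, align 2) → ends 6; pad 2 to align 4 for mtime; mtime at 8 (size 4, align 4) → ends 12; total 12 bytes, alignment 4
version at 0 (size 12, align 4) → ends 12
a at 12 (size 1, align 1) → ends 13
pad 1 to align 2 for inode
inode at 14 (size 2, align 2) → ends 16
blocks at 16 (size 8, align 8) → ends 24
signature at 24 (size 8, align 8) → ends 32
f at 32 (size 4, align 4) → ends 36
e at 36 (size 10, align 2) → ends 46
tail pad 2 to reach multiple of 8
total 48 bytes, alignment 8
array of 9: 9 × 48 = 432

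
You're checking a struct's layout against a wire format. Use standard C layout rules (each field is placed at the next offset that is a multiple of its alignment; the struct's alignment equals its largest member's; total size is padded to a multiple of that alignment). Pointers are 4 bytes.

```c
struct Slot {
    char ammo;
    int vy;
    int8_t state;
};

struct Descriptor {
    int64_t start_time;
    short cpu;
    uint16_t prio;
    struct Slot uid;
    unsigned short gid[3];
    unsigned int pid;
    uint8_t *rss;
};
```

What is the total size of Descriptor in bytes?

40

Slot: @0: ammo [1B, align 1] → 1; +3 pad (align 4); @4: vy [4B, align 4] → 8; @8: state [1B, align 1] → 9; +3 tail pad (align 4); size 12, align 4
@0: start_time [8B, align 8] → 8
@8: cpu [2B, align 2] → 10
@10: prio [2B, align 2] → 12
@12: uid [12B, align 4] → 24
@24: gid [6B, align 2] → 30
+2 pad (align 4)
@32: pid [4B, align 4] → 36
@36: rss [4B, align 4] → 40
size 40, align 8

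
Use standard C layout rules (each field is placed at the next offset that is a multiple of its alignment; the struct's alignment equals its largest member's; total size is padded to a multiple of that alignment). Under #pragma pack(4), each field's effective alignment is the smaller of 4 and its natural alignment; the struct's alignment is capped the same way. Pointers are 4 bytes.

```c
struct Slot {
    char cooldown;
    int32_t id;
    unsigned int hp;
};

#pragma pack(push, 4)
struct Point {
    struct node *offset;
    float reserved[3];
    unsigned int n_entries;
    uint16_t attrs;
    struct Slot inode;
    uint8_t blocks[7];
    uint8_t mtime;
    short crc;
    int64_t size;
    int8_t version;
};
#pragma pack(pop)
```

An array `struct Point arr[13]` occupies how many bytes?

780

Slot: @0: cooldown [1B, align 1] → 1; +3 pad (align 4); @4: id [4B, align 4] → 8; @8: hp [4B, align 4] → 12; size 12, align 4
@0: offset [4B, align 4] → 4
@4: reserved [12B, align 4] → 16
@16: n_entries [4B, align 4] → 20
@20: attrs [2B, align 2] → 22
+2 pad (align 4)
@24: inode [12B, align 4] → 36
@36: blocks [7B, align 1] → 43
@43: mtime [1B, align 1] → 44
@44: crc [2B, align 2] → 46
+2 pad (align 4)
@48: size [8B, align 4] → 56
@56: version [1B, align 1] → 57
+3 tail pad (align 4)
size 60, align 4
array of 13: 13 × 60 = 780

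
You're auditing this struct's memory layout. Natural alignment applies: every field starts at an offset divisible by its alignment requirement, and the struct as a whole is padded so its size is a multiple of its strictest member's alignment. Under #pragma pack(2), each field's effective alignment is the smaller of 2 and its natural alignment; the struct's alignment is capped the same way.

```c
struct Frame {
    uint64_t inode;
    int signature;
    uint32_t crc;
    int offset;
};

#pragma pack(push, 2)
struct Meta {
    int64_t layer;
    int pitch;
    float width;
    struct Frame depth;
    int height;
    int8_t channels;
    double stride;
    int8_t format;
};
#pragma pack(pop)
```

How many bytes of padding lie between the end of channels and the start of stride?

1

Frame: inode at 0 (size 8, align 8) → ends 8; signature at 8 (size 4, align 4) → ends 12; crc at 12 (size 4, align 4) → ends 16; offset at 16 (size 4, align 4) → ends 20; tail pad 4 to reach multiple of 8; total 24 bytes, alignment 8
layer at 0 (size 8, align 2) → ends 8
pitch at 8 (size 4, align 2) → ends 12
width at 12 (size 4, align 2) → ends 16
depth at 16 (size 24, align 2) → ends 40
height at 40 (size 4, align 2) → ends 44
channels at 44 (size 1, align 1) → ends 45
pad 1 to align 2 for stride
stride at 46 (size 8, align 2) → ends 54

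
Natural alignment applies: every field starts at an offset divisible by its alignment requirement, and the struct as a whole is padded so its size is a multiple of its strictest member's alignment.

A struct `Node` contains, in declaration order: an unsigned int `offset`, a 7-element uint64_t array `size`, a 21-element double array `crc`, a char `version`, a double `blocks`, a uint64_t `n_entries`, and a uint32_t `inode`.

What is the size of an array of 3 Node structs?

0..4  offset  (4B, 4-aligned)
4..8  -- padding (4B)
8..64  size  (56B, 8-aligned)
64..232  crc  (168B, 8-aligned)
232..233  version  (1B, 1-aligned)
233..240  -- padding (7B)
240..248  blocks  (8B, 8-aligned)
248..256  n_entries  (8B, 8-aligned)
256..260  inode  (4B, 4-aligned)
260..264  -- tail padding (4B)
sizeof = 264, alignof = 8
array of 3: 3 × 264 = 792

792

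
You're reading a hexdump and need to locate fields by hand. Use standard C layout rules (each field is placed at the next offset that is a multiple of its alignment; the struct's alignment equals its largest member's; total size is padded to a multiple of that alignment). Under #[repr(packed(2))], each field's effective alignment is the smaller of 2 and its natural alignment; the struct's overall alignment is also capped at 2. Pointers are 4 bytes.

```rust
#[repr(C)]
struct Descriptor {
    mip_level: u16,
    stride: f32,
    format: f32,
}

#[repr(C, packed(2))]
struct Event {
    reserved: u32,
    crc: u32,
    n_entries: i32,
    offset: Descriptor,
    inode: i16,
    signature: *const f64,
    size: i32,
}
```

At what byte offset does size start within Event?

Descriptor: @0: mip_level [2B, align 2] → 2; +2 pad (align 4); @4: stride [4B, align 4] → 8; @8: format [4B, align 4] → 12; size 12, align 4
@0: reserved [4B, align 2] → 4
@4: crc [4B, align 2] → 8
@8: n_entries [4B, align 2] → 12
@12: offset [12B, align 2] → 24
@24: inode [2B, align 2] → 26
@26: signature [4B, align 2] → 30
@30: size [4B, align 2] → 34

30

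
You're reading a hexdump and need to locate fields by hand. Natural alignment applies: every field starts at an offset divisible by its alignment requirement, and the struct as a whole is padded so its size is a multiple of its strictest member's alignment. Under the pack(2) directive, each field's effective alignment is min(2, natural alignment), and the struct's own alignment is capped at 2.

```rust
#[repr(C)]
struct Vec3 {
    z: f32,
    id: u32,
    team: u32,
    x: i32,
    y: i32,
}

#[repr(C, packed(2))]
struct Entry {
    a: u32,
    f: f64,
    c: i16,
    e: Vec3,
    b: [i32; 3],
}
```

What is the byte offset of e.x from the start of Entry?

Vec3: z at 0 (size 4, align 4) → ends 4; id at 4 (size 4, align 4) → ends 8; team at 8 (size 4, align 4) → ends 12; x at 12 (size 4, align 4) → ends 16; y at 16 (size 4, align 4) → ends 20; total 20 bytes, alignment 4
a at 0 (size 4, align 2) → ends 4
f at 4 (size 8, align 2) → ends 12
c at 12 (size 2, align 2) → ends 14
e at 14 (size 20, align 2) → ends 34
within Vec3: x at 12
14 + 12 = 26

26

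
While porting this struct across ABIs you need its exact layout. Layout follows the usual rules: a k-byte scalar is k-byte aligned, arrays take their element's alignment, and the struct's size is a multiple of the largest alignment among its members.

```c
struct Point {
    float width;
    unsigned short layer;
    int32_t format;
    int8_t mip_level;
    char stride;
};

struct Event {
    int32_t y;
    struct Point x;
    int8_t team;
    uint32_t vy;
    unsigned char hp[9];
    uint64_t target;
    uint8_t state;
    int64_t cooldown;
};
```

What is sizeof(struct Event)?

Point: width at 0 (size 4, align 4) → ends 4; layer at 4 (size 2, align 2) → ends 6; pad 2 to align 4 for format; format at 8 (size 4, align 4) → ends 12; mip_level at 12 (size 1, align 1) → ends 13; stride at 13 (size 1, align 1) → ends 14; tail pad 2 to reach multiple of 4; total 16 bytes, alignment 4
y at 0 (size 4, align 4) → ends 4
x at 4 (size 16, align 4) → ends 20
team at 20 (size 1, align 1) → ends 21
pad 3 to align 4 for vy
vy at 24 (size 4, align 4) → ends 28
hp at 28 (size 9, align 1) → ends 37
pad 3 to align 8 for target
target at 40 (size 8, align 8) → ends 48
state at 48 (size 1, align 1) → ends 49
pad 7 to align 8 for cooldown
cooldown at 56 (size 8, align 8) → ends 64
total 64 bytes, alignment 8

64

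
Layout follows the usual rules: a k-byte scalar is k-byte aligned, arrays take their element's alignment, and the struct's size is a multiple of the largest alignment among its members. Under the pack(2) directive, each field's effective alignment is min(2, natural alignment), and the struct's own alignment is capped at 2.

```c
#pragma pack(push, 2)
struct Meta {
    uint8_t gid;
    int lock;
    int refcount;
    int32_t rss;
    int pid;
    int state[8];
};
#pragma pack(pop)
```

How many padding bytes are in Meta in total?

@0: gid [1B, align 1] → 1
+1 pad (align 2)
@2: lock [4B, align 2] → 6
@6: refcount [4B, align 2] → 10
@10: rss [4B, align 2] → 14
@14: pid [4B, align 2] → 18
@18: state [32B, align 2] → 50
size 50, align 2
data bytes 49, size 50 → padding 1

1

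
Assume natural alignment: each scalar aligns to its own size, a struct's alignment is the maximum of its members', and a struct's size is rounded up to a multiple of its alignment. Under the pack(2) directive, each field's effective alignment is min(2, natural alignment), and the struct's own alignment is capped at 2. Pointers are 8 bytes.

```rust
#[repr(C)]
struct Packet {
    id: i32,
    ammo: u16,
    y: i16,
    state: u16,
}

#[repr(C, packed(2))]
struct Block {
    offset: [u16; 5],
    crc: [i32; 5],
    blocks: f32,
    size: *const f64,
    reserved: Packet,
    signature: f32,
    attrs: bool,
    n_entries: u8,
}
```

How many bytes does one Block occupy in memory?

60 bytes

Packet: 0..4  id  (4B, 4-aligned); 4..6  ammo  (2B, 2-aligned); 6..8  y  (2B, 2-aligned); 8..10  state  (2B, 2-aligned); 10..12  -- tail padding (2B); sizeof = 12, alignof = 4
0..10  offset  (10B, 2-aligned)
10..30  crc  (20B, 2-aligned)
30..34  blocks  (4B, 2-aligned)
34..42  size  (8B, 2-aligned)
42..54  reserved  (12B, 2-aligned)
54..58  signature  (4B, 2-aligned)
58..59  attrs  (1B, 1-aligned)
59..60  n_entries  (1B, 1-aligned)
sizeof = 60, alignof = 2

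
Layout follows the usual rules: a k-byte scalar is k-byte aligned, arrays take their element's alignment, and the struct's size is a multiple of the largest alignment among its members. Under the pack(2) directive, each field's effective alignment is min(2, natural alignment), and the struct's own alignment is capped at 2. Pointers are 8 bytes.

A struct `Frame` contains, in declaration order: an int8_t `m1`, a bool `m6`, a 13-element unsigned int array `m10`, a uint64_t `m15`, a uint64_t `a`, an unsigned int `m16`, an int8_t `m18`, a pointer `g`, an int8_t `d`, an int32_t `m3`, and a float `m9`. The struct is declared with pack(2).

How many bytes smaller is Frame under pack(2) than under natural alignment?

10

natural layout:
  @0: m1 [1B, align 1] → 1
  @1: m6 [1B, align 1] → 2
  +2 pad (align 4)
  @4: m10 [52B, align 4] → 56
  @56: m15 [8B, align 8] → 64
  @64: a [8B, align 8] → 72
  @72: m16 [4B, align 4] → 76
  @76: m18 [1B, align 1] → 77
  +3 pad (align 8)
  @80: g [8B, align 8] → 88
  @88: d [1B, align 1] → 89
  +3 pad (align 4)
  @92: m3 [4B, align 4] → 96
  @96: m9 [4B, align 4] → 100
  +4 tail pad (align 8)
  size 104, align 8
packed(2) layout:
  @0: m1 [1B, align 1] → 1
  @1: m6 [1B, align 1] → 2
  @2: m10 [52B, align 2] → 54
  @54: m15 [8B, align 2] → 62
  @62: a [8B, align 2] → 70
  @70: m16 [4B, align 2] → 74
  @74: m18 [1B, align 1] → 75
  +1 pad (align 2)
  @76: g [8B, align 2] → 84
  @84: d [1B, align 1] → 85
  +1 pad (align 2)
  @86: m3 [4B, align 2] → 90
  @90: m9 [4B, align 2] → 94
  size 94, align 2
104 − 94 = 10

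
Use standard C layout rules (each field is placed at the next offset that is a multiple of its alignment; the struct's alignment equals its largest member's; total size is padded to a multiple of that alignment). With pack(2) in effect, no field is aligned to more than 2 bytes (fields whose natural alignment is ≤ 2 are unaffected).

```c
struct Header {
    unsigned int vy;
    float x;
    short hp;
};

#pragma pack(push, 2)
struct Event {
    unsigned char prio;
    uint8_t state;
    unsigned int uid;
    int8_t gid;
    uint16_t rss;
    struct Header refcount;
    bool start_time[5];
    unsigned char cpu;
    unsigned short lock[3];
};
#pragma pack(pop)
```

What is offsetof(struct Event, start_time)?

Header: @0: vy [4B, align 4] → 4; @4: x [4B, align 4] → 8; @8: hp [2B, align 2] → 10; +2 tail pad (align 4); size 12, align 4
@0: prio [1B, align 1] → 1
@1: state [1B, align 1] → 2
@2: uid [4B, align 2] → 6
@6: gid [1B, align 1] → 7
+1 pad (align 2)
@8: rss [2B, align 2] → 10
@10: refcount [12B, align 2] → 22
@22: start_time [5B, align 1] → 27

22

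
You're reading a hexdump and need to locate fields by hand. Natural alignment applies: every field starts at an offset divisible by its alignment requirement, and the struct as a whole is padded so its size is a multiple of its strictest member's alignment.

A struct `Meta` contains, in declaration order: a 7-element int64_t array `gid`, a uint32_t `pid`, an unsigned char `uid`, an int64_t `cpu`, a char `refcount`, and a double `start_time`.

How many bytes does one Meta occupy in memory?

0..56  gid  (56B, 8-aligned)
56..60  pid  (4B, 4-aligned)
60..61  uid  (1B, 1-aligned)
61..64  -- padding (3B)
64..72  cpu  (8B, 8-aligned)
72..73  refcount  (1B, 1-aligned)
73..80  -- padding (7B)
80..88  start_time  (8B, 8-aligned)
sizeof = 88, alignof = 8

88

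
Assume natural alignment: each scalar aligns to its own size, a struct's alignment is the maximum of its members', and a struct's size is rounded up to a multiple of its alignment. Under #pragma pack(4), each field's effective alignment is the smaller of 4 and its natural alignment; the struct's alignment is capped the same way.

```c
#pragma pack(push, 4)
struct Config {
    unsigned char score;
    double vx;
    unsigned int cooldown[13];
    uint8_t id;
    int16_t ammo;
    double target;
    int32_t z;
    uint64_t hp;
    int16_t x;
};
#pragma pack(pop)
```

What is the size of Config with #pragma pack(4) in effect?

92

0..1  score  (1B, 1-aligned)
1..4  -- padding (3B)
4..12  vx  (8B, 4-aligned)
12..64  cooldown  (52B, 4-aligned)
64..65  id  (1B, 1-aligned)
65..66  -- padding (1B)
66..68  ammo  (2B, 2-aligned)
68..76  target  (8B, 4-aligned)
76..80  z  (4B, 4-aligned)
80..88  hp  (8B, 4-aligned)
88..90  x  (2B, 2-aligned)
90..92  -- tail padding (2B)
sizeof = 92, alignof = 4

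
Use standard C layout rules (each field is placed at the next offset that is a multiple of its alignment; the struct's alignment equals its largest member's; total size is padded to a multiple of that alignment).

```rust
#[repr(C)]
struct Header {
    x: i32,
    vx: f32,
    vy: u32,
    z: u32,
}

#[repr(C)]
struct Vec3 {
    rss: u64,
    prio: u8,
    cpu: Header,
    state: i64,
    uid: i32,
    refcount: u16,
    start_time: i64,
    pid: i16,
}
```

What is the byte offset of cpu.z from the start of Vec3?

Header: x at 0 (size 4, align 4) → ends 4; vx at 4 (size 4, align 4) → ends 8; vy at 8 (size 4, align 4) → ends 12; z at 12 (size 4, align 4) → ends 16; total 16 bytes, alignment 4
rss at 0 (size 8, align 8) → ends 8
prio at 8 (size 1, align 1) → ends 9
pad 3 to align 4 for cpu
cpu at 12 (size 16, align 4) → ends 28
within Header: z at 12
12 + 12 = 24

24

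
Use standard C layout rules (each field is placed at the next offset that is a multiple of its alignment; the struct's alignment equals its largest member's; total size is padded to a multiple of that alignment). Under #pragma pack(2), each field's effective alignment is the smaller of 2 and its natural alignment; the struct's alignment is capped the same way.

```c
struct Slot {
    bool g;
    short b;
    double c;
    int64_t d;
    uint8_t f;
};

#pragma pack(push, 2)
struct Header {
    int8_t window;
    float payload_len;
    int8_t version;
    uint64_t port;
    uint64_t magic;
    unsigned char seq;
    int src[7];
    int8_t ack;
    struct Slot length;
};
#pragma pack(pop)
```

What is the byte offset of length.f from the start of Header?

Slot: @0: g [1B, align 1] → 1; +1 pad (align 2); @2: b [2B, align 2] → 4; +4 pad (align 8); @8: c [8B, align 8] → 16; @16: d [8B, align 8] → 24; @24: f [1B, align 1] → 25; +7 tail pad (align 8); size 32, align 8
@0: window [1B, align 1] → 1
+1 pad (align 2)
@2: payload_len [4B, align 2] → 6
@6: version [1B, align 1] → 7
+1 pad (align 2)
@8: port [8B, align 2] → 16
@16: magic [8B, align 2] → 24
@24: seq [1B, align 1] → 25
+1 pad (align 2)
@26: src [28B, align 2] → 54
@54: ack [1B, align 1] → 55
+1 pad (align 2)
@56: length [32B, align 2] → 88
within Slot: f at 24
56 + 24 = 80

80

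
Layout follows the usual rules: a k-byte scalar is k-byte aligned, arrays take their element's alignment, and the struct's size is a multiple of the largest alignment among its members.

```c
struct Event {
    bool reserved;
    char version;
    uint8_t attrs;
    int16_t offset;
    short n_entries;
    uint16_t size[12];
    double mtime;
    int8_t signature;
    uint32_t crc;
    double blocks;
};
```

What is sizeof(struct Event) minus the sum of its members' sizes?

@0: reserved [1B, align 1] → 1
@1: version [1B, align 1] → 2
@2: attrs [1B, align 1] → 3
+1 pad (align 2)
@4: offset [2B, align 2] → 6
@6: n_entries [2B, align 2] → 8
@8: size [24B, align 2] → 32
@32: mtime [8B, align 8] → 40
@40: signature [1B, align 1] → 41
+3 pad (align 4)
@44: crc [4B, align 4] → 48
@48: blocks [8B, align 8] → 56
size 56, align 8
data bytes 52, size 56 → padding 4

4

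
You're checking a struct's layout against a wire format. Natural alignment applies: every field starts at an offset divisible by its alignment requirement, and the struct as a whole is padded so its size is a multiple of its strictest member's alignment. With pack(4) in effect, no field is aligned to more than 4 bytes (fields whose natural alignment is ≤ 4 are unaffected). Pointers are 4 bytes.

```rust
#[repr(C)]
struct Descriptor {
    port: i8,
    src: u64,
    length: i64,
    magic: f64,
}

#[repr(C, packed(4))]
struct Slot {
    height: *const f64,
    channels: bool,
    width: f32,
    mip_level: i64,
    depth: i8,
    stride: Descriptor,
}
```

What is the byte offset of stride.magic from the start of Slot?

Descriptor: port at 0 (size 1, align 1) → ends 1; pad 7 to align 8 for src; src at 8 (size 8, align 8) → ends 16; length at 16 (size 8, align 8) → ends 24; magic at 24 (size 8, align 8) → ends 32; total 32 bytes, alignment 8
height at 0 (size 4, align 4) → ends 4
channels at 4 (size 1, align 1) → ends 5
pad 3 to align 4 for width
width at 8 (size 4, align 4) → ends 12
mip_level at 12 (size 8, align 4) → ends 20
depth at 20 (size 1, align 1) → ends 21
pad 3 to align 4 for stride
stride at 24 (size 32, align 4) → ends 56
within Descriptor: magic at 24
24 + 24 = 48

48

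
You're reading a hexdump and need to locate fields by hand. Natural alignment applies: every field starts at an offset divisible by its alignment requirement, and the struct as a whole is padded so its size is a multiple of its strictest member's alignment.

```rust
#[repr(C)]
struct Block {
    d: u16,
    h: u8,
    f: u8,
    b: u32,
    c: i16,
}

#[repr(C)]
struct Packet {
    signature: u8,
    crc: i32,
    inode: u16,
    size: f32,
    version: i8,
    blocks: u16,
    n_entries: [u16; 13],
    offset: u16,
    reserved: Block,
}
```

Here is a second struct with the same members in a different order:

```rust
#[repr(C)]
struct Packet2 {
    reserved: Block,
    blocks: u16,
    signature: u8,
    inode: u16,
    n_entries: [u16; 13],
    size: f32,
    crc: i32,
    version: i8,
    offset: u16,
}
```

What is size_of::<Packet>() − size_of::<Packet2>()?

Block: 0..2  d  (2B, 2-aligned); 2..3  h  (1B, 1-aligned); 3..4  f  (1B, 1-aligned); 4..8  b  (4B, 4-aligned); 8..10  c  (2B, 2-aligned); 10..12  -- tail padding (2B); sizeof = 12, alignof = 4
0..1  signature  (1B, 1-aligned)
1..4  -- padding (3B)
4..8  crc  (4B, 4-aligned)
8..10  inode  (2B, 2-aligned)
10..12  -- padding (2B)
12..16  size  (4B, 4-aligned)
16..17  version  (1B, 1-aligned)
17..18  -- padding (1B)
18..20  blocks  (2B, 2-aligned)
20..46  n_entries  (26B, 2-aligned)
46..48  offset  (2B, 2-aligned)
48..60  reserved  (12B, 4-aligned)
sizeof = 60, alignof = 4
— Packet2 —
0..12  reserved  (12B, 4-aligned)
12..14  blocks  (2B, 2-aligned)
14..15  signature  (1B, 1-aligned)
15..16  -- padding (1B)
16..18  inode  (2B, 2-aligned)
18..44  n_entries  (26B, 2-aligned)
44..48  size  (4B, 4-aligned)
48..52  crc  (4B, 4-aligned)
52..53  version  (1B, 1-aligned)
53..54  -- padding (1B)
54..56  offset  (2B, 2-aligned)
sizeof = 56, alignof = 4
60 − 56 = 4

4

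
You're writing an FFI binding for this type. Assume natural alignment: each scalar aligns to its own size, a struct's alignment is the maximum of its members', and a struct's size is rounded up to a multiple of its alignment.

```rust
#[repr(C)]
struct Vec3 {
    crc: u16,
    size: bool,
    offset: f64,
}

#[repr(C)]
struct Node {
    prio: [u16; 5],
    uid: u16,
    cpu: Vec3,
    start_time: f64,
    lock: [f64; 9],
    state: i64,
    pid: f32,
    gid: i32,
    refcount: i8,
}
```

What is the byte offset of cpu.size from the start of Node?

18

Vec3: @0: crc [2B, align 2] → 2; @2: size [1B, align 1] → 3; +5 pad (align 8); @8: offset [8B, align 8] → 16; size 16, align 8
@0: prio [10B, align 2] → 10
@10: uid [2B, align 2] → 12
+4 pad (align 8)
@16: cpu [16B, align 8] → 32
within Vec3: size at 2
16 + 2 = 18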